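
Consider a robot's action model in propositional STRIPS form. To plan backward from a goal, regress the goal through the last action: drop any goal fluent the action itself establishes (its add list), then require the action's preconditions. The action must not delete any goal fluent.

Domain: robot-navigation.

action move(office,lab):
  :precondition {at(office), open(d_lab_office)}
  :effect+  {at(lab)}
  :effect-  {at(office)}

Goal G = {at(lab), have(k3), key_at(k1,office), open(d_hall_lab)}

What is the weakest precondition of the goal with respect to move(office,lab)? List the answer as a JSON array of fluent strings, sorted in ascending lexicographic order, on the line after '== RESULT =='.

Compute (G \ add) ∪ pre:
  G ∩ del = {}  (empty — regression defined)
  G \ add = {at(lab), have(k3), key_at(k1,office), open(d_hall_lab)} \ {at(lab)} = {have(k3), key_at(k1,office), open(d_hall_lab)}
  ∪ pre   = {have(k3), key_at(k1,office), open(d_hall_lab)} ∪ {at(office), open(d_lab_office)}
          = {at(office), have(k3), key_at(k1,office), open(d_hall_lab), open(d_lab_office)}

== RESULT ==
["at(office)", "have(k3)", "key_at(k1,office)", "open(d_hall_lab)", "open(d_lab_office)"]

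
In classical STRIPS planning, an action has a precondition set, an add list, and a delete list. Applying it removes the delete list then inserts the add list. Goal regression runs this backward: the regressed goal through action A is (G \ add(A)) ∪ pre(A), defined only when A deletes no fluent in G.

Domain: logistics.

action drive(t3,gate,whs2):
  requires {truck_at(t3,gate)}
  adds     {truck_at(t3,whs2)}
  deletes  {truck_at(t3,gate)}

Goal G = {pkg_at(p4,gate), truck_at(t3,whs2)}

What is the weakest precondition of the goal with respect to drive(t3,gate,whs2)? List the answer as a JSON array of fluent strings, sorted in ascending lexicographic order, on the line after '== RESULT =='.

Compute (G \ add) ∪ pre:
  G ∩ del = {}  (empty — regression defined)
  G \ add = {pkg_at(p4,gate), truck_at(t3,whs2)} \ {truck_at(t3,whs2)} = {pkg_at(p4,gate)}
  ∪ pre   = {pkg_at(p4,gate)} ∪ {truck_at(t3,gate)}
          = {pkg_at(p4,gate), truck_at(t3,gate)}

== RESULT ==
["pkg_at(p4,gate)", "truck_at(t3,gate)"]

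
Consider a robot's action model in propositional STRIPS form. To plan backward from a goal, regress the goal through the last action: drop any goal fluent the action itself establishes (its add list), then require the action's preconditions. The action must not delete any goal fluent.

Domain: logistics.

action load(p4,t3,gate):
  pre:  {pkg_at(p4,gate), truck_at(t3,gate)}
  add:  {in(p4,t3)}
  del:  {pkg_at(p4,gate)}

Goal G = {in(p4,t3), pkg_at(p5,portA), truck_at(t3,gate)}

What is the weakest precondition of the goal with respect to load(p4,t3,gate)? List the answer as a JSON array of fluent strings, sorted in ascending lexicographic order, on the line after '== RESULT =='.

Regress:
  G ∩ del = {}  (empty — regression defined)
  G \ add = {in(p4,t3), pkg_at(p5,portA), truck_at(t3,gate)} \ {in(p4,t3)} = {pkg_at(p5,portA), truck_at(t3,gate)}
  ∪ pre   = {pkg_at(p5,portA), truck_at(t3,gate)} ∪ {pkg_at(p4,gate), truck_at(t3,gate)}
          = {pkg_at(p4,gate), pkg_at(p5,portA), truck_at(t3,gate)}

== RESULT ==
["pkg_at(p4,gate)", "pkg_at(p5,portA)", "truck_at(t3,gate)"]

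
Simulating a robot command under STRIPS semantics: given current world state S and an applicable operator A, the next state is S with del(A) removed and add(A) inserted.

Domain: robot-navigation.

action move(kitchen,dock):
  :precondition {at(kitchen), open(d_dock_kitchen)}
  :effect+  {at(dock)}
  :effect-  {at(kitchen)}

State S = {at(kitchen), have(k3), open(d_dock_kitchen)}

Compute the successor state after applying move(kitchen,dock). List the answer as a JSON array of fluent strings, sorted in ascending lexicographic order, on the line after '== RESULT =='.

Compute (S \ del) ∪ add:
  pre ⊆ S: {at(kitchen), open(d_dock_kitchen)} ⊆ S  — applicable
  S \ del = {have(k3), open(d_dock_kitchen)}
  ∪ add   = {at(dock), have(k3), open(d_dock_kitchen)}

== RESULT ==
["at(dock)", "have(k3)", "open(d_dock_kitchen)"]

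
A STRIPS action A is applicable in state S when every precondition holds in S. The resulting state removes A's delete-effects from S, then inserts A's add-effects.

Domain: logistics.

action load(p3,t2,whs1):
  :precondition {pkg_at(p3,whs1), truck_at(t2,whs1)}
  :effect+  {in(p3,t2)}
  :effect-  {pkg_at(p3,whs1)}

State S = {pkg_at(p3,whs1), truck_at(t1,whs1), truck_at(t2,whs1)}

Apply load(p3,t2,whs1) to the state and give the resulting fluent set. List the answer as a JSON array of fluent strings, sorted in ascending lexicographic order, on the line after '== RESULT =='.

Progress:
  pre ⊆ S: {pkg_at(p3,whs1), truck_at(t2,whs1)} ⊆ S  — applicable
  S \ del = {truck_at(t1,whs1), truck_at(t2,whs1)}
  ∪ add   = {in(p3,t2), truck_at(t1,whs1), truck_at(t2,whs1)}

== RESULT ==
["in(p3,t2)", "truck_at(t1,whs1)", "truck_at(t2,whs1)"]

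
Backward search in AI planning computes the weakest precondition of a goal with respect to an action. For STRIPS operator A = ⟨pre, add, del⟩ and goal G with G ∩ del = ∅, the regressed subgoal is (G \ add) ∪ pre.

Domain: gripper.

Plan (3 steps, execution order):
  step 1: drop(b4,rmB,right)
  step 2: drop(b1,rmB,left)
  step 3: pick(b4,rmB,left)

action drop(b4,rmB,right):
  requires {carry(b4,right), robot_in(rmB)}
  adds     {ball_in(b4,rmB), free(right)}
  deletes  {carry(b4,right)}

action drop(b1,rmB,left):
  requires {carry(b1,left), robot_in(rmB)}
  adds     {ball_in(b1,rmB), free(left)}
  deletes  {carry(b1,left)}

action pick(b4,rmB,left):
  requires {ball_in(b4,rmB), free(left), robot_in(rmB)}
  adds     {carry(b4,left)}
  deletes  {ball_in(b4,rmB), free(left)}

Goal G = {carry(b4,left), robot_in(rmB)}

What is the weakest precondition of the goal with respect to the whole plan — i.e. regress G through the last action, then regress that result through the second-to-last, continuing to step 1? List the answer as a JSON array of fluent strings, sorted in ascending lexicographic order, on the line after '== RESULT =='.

Work backward from the goal:
  through step 3 (pick(b4,rmB,left)): drop {carry(b4,left)}, keep {robot_in(rmB)}, require {ball_in(b4,rmB), free(left), robot_in(rmB)}
    → {ball_in(b4,rmB), free(left), robot_in(rmB)}
  through step 2 (drop(b1,rmB,left)): drop {free(left)}, keep {ball_in(b4,rmB), robot_in(rmB)}, require {carry(b1,left), robot_in(rmB)}
    → {ball_in(b4,rmB), carry(b1,left), robot_in(rmB)}
  through step 1 (drop(b4,rmB,right)): drop {ball_in(b4,rmB)}, keep {carry(b1,left), robot_in(rmB)}, require {carry(b4,right), robot_in(rmB)}
    → {carry(b1,left), carry(b4,right), robot_in(rmB)}

== RESULT ==
["carry(b1,left)", "carry(b4,right)", "robot_in(rmB)"]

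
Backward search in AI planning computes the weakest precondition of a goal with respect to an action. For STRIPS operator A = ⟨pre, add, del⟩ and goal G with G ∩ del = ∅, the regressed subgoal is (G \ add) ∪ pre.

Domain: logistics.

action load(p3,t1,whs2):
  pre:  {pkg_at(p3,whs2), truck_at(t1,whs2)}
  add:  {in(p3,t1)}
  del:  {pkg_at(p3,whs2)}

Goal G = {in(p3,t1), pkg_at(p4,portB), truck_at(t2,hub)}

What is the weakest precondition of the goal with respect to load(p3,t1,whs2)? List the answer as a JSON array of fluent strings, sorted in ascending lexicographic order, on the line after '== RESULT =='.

Regress:
  G ∩ del = {}  (empty — regression defined)
  G \ add = {in(p3,t1), pkg_at(p4,portB), truck_at(t2,hub)} \ {in(p3,t1)} = {pkg_at(p4,portB), truck_at(t2,hub)}
  ∪ pre   = {pkg_at(p4,portB), truck_at(t2,hub)} ∪ {pkg_at(p3,whs2), truck_at(t1,whs2)}
          = {pkg_at(p3,whs2), pkg_at(p4,portB), truck_at(t1,whs2), truck_at(t2,hub)}

== RESULT ==
["pkg_at(p3,whs2)", "pkg_at(p4,portB)", "truck_at(t1,whs2)", "truck_at(t2,hub)"]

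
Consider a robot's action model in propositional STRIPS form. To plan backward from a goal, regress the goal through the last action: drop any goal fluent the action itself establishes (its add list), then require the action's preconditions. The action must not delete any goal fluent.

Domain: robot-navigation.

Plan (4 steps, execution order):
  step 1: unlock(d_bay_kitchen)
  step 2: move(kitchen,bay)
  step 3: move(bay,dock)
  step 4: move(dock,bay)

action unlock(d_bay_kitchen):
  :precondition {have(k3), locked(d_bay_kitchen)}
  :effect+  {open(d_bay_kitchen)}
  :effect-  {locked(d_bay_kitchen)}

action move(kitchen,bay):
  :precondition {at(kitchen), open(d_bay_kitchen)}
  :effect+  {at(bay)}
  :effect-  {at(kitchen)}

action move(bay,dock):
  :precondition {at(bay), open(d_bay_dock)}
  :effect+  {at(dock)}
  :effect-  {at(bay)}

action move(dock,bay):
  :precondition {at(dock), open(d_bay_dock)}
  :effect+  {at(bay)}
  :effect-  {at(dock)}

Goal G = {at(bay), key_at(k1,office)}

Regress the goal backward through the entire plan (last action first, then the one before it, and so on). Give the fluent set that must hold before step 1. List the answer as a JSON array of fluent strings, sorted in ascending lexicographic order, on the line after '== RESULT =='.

Work backward from the goal:
  through step 4 (move(dock,bay)): drop {at(bay)}, keep {key_at(k1,office)}, require {at(dock), open(d_bay_dock)}
    → {at(dock), key_at(k1,office), open(d_bay_dock)}
  through step 3 (move(bay,dock)): drop {at(dock)}, keep {key_at(k1,office), open(d_bay_dock)}, require {at(bay), open(d_bay_dock)}
    → {at(bay), key_at(k1,office), open(d_bay_dock)}
  through step 2 (move(kitchen,bay)): drop {at(bay)}, keep {key_at(k1,office), open(d_bay_dock)}, require {at(kitchen), open(d_bay_kitchen)}
    → {at(kitchen), key_at(k1,office), open(d_bay_dock), open(d_bay_kitchen)}
  through step 1 (unlock(d_bay_kitchen)): drop {open(d_bay_kitchen)}, keep {at(kitchen), key_at(k1,office), open(d_bay_dock)}, require {have(k3), locked(d_bay_kitchen)}
    → {at(kitchen), have(k3), key_at(k1,office), locked(d_bay_kitchen), open(d_bay_dock)}

== RESULT ==
["at(kitchen)", "have(k3)", "key_at(k1,office)", "locked(d_bay_kitchen)", "open(d_bay_dock)"]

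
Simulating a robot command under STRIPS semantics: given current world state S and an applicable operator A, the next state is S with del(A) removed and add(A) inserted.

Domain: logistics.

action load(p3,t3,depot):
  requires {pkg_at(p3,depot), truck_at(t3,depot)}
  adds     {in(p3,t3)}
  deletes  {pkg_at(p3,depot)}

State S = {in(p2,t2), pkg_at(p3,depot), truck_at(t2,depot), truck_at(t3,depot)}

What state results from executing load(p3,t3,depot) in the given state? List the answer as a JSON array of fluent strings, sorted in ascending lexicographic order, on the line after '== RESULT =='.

Compute (S \ del) ∪ add:
  pre ⊆ S: {pkg_at(p3,depot), truck_at(t3,depot)} ⊆ S  — applicable
  S \ del = {in(p2,t2), truck_at(t2,depot), truck_at(t3,depot)}
  ∪ add   = {in(p2,t2), in(p3,t3), truck_at(t2,depot), truck_at(t3,depot)}

== RESULT ==
["in(p2,t2)", "in(p3,t3)", "truck_at(t2,depot)", "truck_at(t3,depot)"]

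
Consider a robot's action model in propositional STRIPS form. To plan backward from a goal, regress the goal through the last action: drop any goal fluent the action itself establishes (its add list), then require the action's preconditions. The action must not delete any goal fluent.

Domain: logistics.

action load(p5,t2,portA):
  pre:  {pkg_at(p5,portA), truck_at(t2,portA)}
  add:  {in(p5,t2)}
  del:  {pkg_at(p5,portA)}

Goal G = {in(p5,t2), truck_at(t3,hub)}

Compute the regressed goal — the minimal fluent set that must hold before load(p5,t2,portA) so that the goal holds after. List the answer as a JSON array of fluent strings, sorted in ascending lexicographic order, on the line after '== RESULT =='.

Compute (G \ add) ∪ pre:
  G ∩ del = {}  (empty — regression defined)
  G \ add = {in(p5,t2), truck_at(t3,hub)} \ {in(p5,t2)} = {truck_at(t3,hub)}
  ∪ pre   = {truck_at(t3,hub)} ∪ {pkg_at(p5,portA), truck_at(t2,portA)}
          = {pkg_at(p5,portA), truck_at(t2,portA), truck_at(t3,hub)}

== RESULT ==
["pkg_at(p5,portA)", "truck_at(t2,portA)", "truck_at(t3,hub)"]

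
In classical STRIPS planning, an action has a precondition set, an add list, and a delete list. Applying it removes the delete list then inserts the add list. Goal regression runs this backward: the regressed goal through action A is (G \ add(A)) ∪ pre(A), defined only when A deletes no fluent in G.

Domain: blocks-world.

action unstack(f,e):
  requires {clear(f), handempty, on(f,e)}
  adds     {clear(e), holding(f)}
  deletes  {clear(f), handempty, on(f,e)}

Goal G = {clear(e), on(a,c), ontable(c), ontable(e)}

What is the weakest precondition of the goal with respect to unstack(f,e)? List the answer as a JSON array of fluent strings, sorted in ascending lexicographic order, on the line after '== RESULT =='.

Compute (G \ add) ∪ pre:
  G ∩ del = {}  (empty — regression defined)
  G \ add = {clear(e), on(a,c), ontable(c), ontable(e)} \ {clear(e), holding(f)} = {on(a,c), ontable(c), ontable(e)}
  ∪ pre   = {on(a,c), ontable(c), ontable(e)} ∪ {clear(f), handempty, on(f,e)}
          = {clear(f), handempty, on(a,c), on(f,e), ontable(c), ontable(e)}

== RESULT ==
["clear(f)", "handempty", "on(a,c)", "on(f,e)", "ontable(c)", "ontable(e)"]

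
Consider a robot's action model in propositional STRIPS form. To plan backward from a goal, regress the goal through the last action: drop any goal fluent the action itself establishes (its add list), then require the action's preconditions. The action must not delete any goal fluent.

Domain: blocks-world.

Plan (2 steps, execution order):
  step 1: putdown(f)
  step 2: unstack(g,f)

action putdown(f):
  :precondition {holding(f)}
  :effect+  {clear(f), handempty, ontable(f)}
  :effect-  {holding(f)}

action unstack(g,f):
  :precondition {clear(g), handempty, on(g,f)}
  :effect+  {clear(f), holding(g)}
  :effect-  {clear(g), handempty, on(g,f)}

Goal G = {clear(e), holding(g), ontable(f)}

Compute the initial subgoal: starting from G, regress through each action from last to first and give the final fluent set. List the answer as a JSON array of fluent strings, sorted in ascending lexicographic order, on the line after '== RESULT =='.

Work backward from the goal:
  through step 2 (unstack(g,f)): drop {holding(g)}, keep {clear(e), ontable(f)}, require {clear(g), handempty, on(g,f)}
    → {clear(e), clear(g), handempty, on(g,f), ontable(f)}
  through step 1 (putdown(f)): drop {handempty, ontable(f)}, keep {clear(e), clear(g), on(g,f)}, require {holding(f)}
    → {clear(e), clear(g), holding(f), on(g,f)}

== RESULT ==
["clear(e)", "clear(g)", "holding(f)", "on(g,f)"]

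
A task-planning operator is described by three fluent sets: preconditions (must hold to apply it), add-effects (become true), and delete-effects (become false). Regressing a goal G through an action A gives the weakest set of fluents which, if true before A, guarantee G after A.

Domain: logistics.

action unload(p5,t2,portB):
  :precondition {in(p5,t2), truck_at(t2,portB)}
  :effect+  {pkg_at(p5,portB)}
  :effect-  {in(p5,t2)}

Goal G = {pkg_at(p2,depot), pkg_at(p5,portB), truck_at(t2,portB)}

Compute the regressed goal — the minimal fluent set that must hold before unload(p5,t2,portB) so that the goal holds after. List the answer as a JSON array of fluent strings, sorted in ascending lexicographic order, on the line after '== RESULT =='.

Compute (G \ add) ∪ pre:
  G ∩ del = {}  (empty — regression defined)
  G \ add = {pkg_at(p2,depot), pkg_at(p5,portB), truck_at(t2,portB)} \ {pkg_at(p5,portB)} = {pkg_at(p2,depot), truck_at(t2,portB)}
  ∪ pre   = {pkg_at(p2,depot), truck_at(t2,portB)} ∪ {in(p5,t2), truck_at(t2,portB)}
          = {in(p5,t2), pkg_at(p2,depot), truck_at(t2,portB)}

== RESULT ==
["in(p5,t2)", "pkg_at(p2,depot)", "truck_at(t2,portB)"]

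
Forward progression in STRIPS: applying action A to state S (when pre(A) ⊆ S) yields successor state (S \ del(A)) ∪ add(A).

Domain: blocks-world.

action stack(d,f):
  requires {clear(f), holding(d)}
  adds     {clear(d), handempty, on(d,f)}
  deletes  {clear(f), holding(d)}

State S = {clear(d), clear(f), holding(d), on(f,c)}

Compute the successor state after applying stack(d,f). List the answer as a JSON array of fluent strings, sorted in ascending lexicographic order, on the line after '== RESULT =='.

Compute (S \ del) ∪ add:
  pre ⊆ S: {clear(f), holding(d)} ⊆ S  — applicable
  S \ del = {clear(d), on(f,c)}
  ∪ add   = {clear(d), handempty, on(d,f), on(f,c)}

== RESULT ==
["clear(d)", "handempty", "on(d,f)", "on(f,c)"]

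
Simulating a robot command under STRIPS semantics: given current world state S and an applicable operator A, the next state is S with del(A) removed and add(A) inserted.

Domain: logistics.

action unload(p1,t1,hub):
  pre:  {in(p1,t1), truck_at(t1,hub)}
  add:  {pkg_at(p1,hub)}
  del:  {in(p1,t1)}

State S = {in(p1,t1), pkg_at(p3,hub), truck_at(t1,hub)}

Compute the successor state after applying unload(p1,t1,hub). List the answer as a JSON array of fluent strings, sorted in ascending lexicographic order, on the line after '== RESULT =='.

Compute (S \ del) ∪ add:
  pre ⊆ S: {in(p1,t1), truck_at(t1,hub)} ⊆ S  — applicable
  S \ del = {pkg_at(p3,hub), truck_at(t1,hub)}
  ∪ add   = {pkg_at(p1,hub), pkg_at(p3,hub), truck_at(t1,hub)}

== RESULT ==
["pkg_at(p1,hub)", "pkg_at(p3,hub)", "truck_at(t1,hub)"]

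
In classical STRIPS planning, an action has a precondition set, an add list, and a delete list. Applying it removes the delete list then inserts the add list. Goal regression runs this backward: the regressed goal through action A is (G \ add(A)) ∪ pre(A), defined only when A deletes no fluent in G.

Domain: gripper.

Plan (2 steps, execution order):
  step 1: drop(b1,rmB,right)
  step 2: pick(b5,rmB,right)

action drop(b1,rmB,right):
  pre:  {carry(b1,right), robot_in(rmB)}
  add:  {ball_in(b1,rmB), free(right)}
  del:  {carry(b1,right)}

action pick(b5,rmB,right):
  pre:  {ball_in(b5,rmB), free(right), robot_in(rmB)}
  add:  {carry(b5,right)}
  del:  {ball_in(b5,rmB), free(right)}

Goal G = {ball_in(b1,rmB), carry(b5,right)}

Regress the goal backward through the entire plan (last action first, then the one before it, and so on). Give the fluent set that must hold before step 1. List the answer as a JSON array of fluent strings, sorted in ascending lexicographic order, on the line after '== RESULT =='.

Regress step by step:
  through step 2 (pick(b5,rmB,right)): drop {carry(b5,right)}, keep {ball_in(b1,rmB)}, require {ball_in(b5,rmB), free(right), robot_in(rmB)}
    → {ball_in(b1,rmB), ball_in(b5,rmB), free(right), robot_in(rmB)}
  through step 1 (drop(b1,rmB,right)): drop {ball_in(b1,rmB), free(right)}, keep {ball_in(b5,rmB), robot_in(rmB)}, require {carry(b1,right), robot_in(rmB)}
    → {ball_in(b5,rmB), carry(b1,right), robot_in(rmB)}

== RESULT ==
["ball_in(b5,rmB)", "carry(b1,right)", "robot_in(rmB)"]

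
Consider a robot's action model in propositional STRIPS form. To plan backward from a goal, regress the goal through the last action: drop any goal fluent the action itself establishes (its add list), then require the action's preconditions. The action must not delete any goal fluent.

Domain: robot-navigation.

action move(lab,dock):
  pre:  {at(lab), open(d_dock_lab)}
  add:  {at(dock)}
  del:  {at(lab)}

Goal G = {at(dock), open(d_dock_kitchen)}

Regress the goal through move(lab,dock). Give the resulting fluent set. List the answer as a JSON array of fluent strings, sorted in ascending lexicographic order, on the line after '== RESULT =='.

Compute (G \ add) ∪ pre:
  G ∩ del = {}  (empty — regression defined)
  G \ add = {at(dock), open(d_dock_kitchen)} \ {at(dock)} = {open(d_dock_kitchen)}
  ∪ pre   = {open(d_dock_kitchen)} ∪ {at(lab), open(d_dock_lab)}
          = {at(lab), open(d_dock_kitchen), open(d_dock_lab)}

== RESULT ==
["at(lab)", "open(d_dock_kitchen)", "open(d_dock_lab)"]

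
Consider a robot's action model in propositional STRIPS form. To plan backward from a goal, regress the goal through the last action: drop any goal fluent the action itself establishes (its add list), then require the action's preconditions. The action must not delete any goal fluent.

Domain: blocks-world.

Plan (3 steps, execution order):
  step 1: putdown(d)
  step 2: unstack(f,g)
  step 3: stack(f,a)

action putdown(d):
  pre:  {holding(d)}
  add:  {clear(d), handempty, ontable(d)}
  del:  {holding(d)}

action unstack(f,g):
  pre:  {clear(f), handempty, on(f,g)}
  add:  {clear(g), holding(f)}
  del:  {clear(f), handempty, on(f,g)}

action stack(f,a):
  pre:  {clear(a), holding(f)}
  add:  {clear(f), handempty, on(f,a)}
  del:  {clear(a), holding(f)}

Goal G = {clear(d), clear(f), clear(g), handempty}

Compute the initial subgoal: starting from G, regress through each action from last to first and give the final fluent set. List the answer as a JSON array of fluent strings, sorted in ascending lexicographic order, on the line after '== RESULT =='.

Regress step by step:
  through step 3 (stack(f,a)): drop {clear(f), handempty}, keep {clear(d), clear(g)}, require {clear(a), holding(f)}
    → {clear(a), clear(d), clear(g), holding(f)}
  through step 2 (unstack(f,g)): drop {clear(g), holding(f)}, keep {clear(a), clear(d)}, require {clear(f), handempty, on(f,g)}
    → {clear(a), clear(d), clear(f), handempty, on(f,g)}
  through step 1 (putdown(d)): drop {clear(d), handempty}, keep {clear(a), clear(f), on(f,g)}, require {holding(d)}
    → {clear(a), clear(f), holding(d), on(f,g)}

== RESULT ==
["clear(a)", "clear(f)", "holding(d)", "on(f,g)"]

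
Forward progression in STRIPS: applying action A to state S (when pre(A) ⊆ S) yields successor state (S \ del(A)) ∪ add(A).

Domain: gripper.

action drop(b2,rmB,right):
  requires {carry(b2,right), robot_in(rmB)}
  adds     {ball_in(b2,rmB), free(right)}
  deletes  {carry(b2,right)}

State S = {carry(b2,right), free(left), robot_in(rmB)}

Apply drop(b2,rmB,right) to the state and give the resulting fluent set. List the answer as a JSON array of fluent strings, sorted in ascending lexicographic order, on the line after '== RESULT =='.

Compute (S \ del) ∪ add:
  pre ⊆ S: {carry(b2,right), robot_in(rmB)} ⊆ S  — applicable
  S \ del = {free(left), robot_in(rmB)}
  ∪ add   = {ball_in(b2,rmB), free(left), free(right), robot_in(rmB)}

== RESULT ==
["ball_in(b2,rmB)", "free(left)", "free(right)", "robot_in(rmB)"]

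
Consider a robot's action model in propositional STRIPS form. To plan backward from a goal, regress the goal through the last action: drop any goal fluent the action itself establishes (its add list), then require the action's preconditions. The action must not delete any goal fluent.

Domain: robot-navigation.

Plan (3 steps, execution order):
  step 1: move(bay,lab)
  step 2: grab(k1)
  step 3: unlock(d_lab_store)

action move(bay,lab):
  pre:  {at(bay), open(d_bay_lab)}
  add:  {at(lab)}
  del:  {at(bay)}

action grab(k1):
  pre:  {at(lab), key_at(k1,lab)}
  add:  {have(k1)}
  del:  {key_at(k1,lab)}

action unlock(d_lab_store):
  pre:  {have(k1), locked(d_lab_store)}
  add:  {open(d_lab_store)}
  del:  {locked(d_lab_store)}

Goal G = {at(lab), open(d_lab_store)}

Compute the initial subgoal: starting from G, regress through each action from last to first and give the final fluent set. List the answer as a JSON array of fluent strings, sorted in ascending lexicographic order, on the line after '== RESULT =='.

Work backward from the goal:
  through step 3 (unlock(d_lab_store)): drop {open(d_lab_store)}, keep {at(lab)}, require {have(k1), locked(d_lab_store)}
    → {at(lab), have(k1), locked(d_lab_store)}
  through step 2 (grab(k1)): drop {have(k1)}, keep {at(lab), locked(d_lab_store)}, require {at(lab), key_at(k1,lab)}
    → {at(lab), key_at(k1,lab), locked(d_lab_store)}
  through step 1 (move(bay,lab)): drop {at(lab)}, keep {key_at(k1,lab), locked(d_lab_store)}, require {at(bay), open(d_bay_lab)}
    → {at(bay), key_at(k1,lab), locked(d_lab_store), open(d_bay_lab)}

== RESULT ==
["at(bay)", "key_at(k1,lab)", "locked(d_lab_store)", "open(d_bay_lab)"]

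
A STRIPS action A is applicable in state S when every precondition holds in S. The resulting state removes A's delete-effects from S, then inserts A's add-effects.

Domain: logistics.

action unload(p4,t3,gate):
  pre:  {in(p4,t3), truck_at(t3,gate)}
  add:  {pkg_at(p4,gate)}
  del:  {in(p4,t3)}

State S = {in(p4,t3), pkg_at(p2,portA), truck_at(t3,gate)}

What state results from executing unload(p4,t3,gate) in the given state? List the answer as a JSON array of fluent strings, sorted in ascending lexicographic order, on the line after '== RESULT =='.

Progress:
  pre ⊆ S: {in(p4,t3), truck_at(t3,gate)} ⊆ S  — applicable
  S \ del = {pkg_at(p2,portA), truck_at(t3,gate)}
  ∪ add   = {pkg_at(p2,portA), pkg_at(p4,gate), truck_at(t3,gate)}

== RESULT ==
["pkg_at(p2,portA)", "pkg_at(p4,gate)", "truck_at(t3,gate)"]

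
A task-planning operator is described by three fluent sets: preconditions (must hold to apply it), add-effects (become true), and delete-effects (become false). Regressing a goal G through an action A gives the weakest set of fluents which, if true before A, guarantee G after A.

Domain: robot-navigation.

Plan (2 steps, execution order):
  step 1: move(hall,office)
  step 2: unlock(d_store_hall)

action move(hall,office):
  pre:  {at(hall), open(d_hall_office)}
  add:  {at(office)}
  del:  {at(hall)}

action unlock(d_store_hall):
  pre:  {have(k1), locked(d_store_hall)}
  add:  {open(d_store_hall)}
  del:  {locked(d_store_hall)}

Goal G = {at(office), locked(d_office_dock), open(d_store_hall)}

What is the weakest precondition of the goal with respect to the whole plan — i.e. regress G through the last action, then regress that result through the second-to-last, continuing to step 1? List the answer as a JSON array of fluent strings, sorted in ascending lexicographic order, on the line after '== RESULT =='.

Regress step by step:
  through step 2 (unlock(d_store_hall)): drop {open(d_store_hall)}, keep {at(office), locked(d_office_dock)}, require {have(k1), locked(d_store_hall)}
    → {at(office), have(k1), locked(d_office_dock), locked(d_store_hall)}
  through step 1 (move(hall,office)): drop {at(office)}, keep {have(k1), locked(d_office_dock), locked(d_store_hall)}, require {at(hall), open(d_hall_office)}
    → {at(hall), have(k1), locked(d_office_dock), locked(d_store_hall), open(d_hall_office)}

== RESULT ==
["at(hall)", "have(k1)", "locked(d_office_dock)", "locked(d_store_hall)", "open(d_hall_office)"]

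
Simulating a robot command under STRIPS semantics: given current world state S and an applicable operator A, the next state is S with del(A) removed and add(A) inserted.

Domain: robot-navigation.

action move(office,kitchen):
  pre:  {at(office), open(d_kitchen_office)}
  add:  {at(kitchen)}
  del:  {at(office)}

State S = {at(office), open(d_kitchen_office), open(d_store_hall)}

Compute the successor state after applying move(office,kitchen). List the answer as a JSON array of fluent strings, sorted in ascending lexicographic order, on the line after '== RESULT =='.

Compute (S \ del) ∪ add:
  pre ⊆ S: {at(office), open(d_kitchen_office)} ⊆ S  — applicable
  S \ del = {open(d_kitchen_office), open(d_store_hall)}
  ∪ add   = {at(kitchen), open(d_kitchen_office), open(d_store_hall)}

== RESULT ==
["at(kitchen)", "open(d_kitchen_office)", "open(d_store_hall)"]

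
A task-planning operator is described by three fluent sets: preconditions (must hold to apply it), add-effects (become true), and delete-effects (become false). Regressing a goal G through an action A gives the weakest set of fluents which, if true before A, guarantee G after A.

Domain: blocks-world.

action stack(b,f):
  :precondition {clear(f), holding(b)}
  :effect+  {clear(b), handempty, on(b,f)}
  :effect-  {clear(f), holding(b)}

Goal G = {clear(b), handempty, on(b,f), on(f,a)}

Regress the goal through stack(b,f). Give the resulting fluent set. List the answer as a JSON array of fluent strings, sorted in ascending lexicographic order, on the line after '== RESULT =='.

Compute (G \ add) ∪ pre:
  G ∩ del = {}  (empty — regression defined)
  G \ add = {clear(b), handempty, on(b,f), on(f,a)} \ {clear(b), handempty, on(b,f)} = {on(f,a)}
  ∪ pre   = {on(f,a)} ∪ {clear(f), holding(b)}
          = {clear(f), holding(b), on(f,a)}

== RESULT ==
["clear(f)", "holding(b)", "on(f,a)"]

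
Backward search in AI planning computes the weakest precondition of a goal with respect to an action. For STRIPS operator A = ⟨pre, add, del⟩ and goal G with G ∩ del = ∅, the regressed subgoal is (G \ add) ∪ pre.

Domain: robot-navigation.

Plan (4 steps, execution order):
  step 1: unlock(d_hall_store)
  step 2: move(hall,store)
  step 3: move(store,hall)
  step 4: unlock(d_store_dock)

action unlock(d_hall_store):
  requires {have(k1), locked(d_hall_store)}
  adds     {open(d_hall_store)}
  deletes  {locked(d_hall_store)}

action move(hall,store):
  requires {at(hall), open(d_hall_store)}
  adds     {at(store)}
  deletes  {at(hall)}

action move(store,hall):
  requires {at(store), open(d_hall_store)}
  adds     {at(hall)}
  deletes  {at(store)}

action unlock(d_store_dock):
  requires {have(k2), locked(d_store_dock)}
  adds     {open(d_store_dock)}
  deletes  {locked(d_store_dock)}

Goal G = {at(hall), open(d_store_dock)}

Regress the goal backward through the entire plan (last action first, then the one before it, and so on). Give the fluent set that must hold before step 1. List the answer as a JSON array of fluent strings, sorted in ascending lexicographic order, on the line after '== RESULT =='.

Work backward from the goal:
  through step 4 (unlock(d_store_dock)): drop {open(d_store_dock)}, keep {at(hall)}, require {have(k2), locked(d_store_dock)}
    → {at(hall), have(k2), locked(d_store_dock)}
  through step 3 (move(store,hall)): drop {at(hall)}, keep {have(k2), locked(d_store_dock)}, require {at(store), open(d_hall_store)}
    → {at(store), have(k2), locked(d_store_dock), open(d_hall_store)}
  through step 2 (move(hall,store)): drop {at(store)}, keep {have(k2), locked(d_store_dock), open(d_hall_store)}, require {at(hall), open(d_hall_store)}
    → {at(hall), have(k2), locked(d_store_dock), open(d_hall_store)}
  through step 1 (unlock(d_hall_store)): drop {open(d_hall_store)}, keep {at(hall), have(k2), locked(d_store_dock)}, require {have(k1), locked(d_hall_store)}
    → {at(hall), have(k1), have(k2), locked(d_hall_store), locked(d_store_dock)}

== RESULT ==
["at(hall)", "have(k1)", "have(k2)", "locked(d_hall_store)", "locked(d_store_dock)"]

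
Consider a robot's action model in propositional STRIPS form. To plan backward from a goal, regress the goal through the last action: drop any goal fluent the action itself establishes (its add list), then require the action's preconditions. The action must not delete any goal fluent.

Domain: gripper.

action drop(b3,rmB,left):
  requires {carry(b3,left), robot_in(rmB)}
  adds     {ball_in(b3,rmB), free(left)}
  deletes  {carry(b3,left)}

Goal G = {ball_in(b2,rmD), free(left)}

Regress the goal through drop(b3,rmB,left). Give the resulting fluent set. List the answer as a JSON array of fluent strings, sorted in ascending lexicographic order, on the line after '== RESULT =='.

Regress:
  G ∩ del = {}  (empty — regression defined)
  G \ add = {ball_in(b2,rmD), free(left)} \ {ball_in(b3,rmB), free(left)} = {ball_in(b2,rmD)}
  ∪ pre   = {ball_in(b2,rmD)} ∪ {carry(b3,left), robot_in(rmB)}
          = {ball_in(b2,rmD), carry(b3,left), robot_in(rmB)}

== RESULT ==
["ball_in(b2,rmD)", "carry(b3,left)", "robot_in(rmB)"]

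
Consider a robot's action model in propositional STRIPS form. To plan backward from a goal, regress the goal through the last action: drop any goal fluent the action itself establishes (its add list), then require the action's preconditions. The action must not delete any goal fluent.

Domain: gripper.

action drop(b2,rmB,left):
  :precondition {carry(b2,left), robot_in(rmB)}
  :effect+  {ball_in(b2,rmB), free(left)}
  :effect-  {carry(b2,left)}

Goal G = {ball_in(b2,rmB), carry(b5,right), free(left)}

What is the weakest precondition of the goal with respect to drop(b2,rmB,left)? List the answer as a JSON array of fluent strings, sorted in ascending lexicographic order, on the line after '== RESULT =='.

Compute (G \ add) ∪ pre:
  G ∩ del = {}  (empty — regression defined)
  G \ add = {ball_in(b2,rmB), carry(b5,right), free(left)} \ {ball_in(b2,rmB), free(left)} = {carry(b5,right)}
  ∪ pre   = {carry(b5,right)} ∪ {carry(b2,left), robot_in(rmB)}
          = {carry(b2,left), carry(b5,right), robot_in(rmB)}

== RESULT ==
["carry(b2,left)", "carry(b5,right)", "robot_in(rmB)"]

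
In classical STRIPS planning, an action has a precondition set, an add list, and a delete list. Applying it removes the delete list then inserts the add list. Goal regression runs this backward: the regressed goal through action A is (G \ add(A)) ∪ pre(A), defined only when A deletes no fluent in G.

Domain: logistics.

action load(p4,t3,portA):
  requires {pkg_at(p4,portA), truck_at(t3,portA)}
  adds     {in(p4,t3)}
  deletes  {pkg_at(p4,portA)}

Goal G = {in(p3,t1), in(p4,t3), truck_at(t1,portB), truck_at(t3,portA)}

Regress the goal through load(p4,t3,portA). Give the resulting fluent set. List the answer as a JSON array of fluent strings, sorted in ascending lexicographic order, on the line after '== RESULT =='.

Regress:
  G ∩ del = {}  (empty — regression defined)
  G \ add = {in(p3,t1), in(p4,t3), truck_at(t1,portB), truck_at(t3,portA)} \ {in(p4,t3)} = {in(p3,t1), truck_at(t1,portB), truck_at(t3,portA)}
  ∪ pre   = {in(p3,t1), truck_at(t1,portB), truck_at(t3,portA)} ∪ {pkg_at(p4,portA), truck_at(t3,portA)}
          = {in(p3,t1), pkg_at(p4,portA), truck_at(t1,portB), truck_at(t3,portA)}

== RESULT ==
["in(p3,t1)", "pkg_at(p4,portA)", "truck_at(t1,portB)", "truck_at(t3,portA)"]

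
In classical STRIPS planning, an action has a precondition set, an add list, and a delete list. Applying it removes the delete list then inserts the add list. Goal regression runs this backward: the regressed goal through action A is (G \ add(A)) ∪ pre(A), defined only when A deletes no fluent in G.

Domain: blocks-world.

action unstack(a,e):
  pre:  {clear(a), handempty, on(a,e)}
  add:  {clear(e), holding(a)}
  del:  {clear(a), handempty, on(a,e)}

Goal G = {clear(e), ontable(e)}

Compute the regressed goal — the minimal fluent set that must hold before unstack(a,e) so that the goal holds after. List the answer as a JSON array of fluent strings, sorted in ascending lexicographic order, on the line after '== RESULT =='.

Regress:
  G ∩ del = {}  (empty — regression defined)
  G \ add = {clear(e), ontable(e)} \ {clear(e), holding(a)} = {ontable(e)}
  ∪ pre   = {ontable(e)} ∪ {clear(a), handempty, on(a,e)}
          = {clear(a), handempty, on(a,e), ontable(e)}

== RESULT ==
["clear(a)", "handempty", "on(a,e)", "ontable(e)"]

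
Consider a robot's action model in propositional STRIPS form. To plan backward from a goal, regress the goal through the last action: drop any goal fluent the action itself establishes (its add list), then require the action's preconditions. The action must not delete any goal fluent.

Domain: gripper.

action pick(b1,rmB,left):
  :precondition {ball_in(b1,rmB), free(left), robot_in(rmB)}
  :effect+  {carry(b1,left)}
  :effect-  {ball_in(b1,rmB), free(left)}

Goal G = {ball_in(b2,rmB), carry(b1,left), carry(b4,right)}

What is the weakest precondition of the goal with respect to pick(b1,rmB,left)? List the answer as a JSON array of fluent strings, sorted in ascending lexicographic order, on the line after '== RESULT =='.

Compute (G \ add) ∪ pre:
  G ∩ del = {}  (empty — regression defined)
  G \ add = {ball_in(b2,rmB), carry(b1,left), carry(b4,right)} \ {carry(b1,left)} = {ball_in(b2,rmB), carry(b4,right)}
  ∪ pre   = {ball_in(b2,rmB), carry(b4,right)} ∪ {ball_in(b1,rmB), free(left), robot_in(rmB)}
          = {ball_in(b1,rmB), ball_in(b2,rmB), carry(b4,right), free(left), robot_in(rmB)}

== RESULT ==
["ball_in(b1,rmB)", "ball_in(b2,rmB)", "carry(b4,right)", "free(left)", "robot_in(rmB)"]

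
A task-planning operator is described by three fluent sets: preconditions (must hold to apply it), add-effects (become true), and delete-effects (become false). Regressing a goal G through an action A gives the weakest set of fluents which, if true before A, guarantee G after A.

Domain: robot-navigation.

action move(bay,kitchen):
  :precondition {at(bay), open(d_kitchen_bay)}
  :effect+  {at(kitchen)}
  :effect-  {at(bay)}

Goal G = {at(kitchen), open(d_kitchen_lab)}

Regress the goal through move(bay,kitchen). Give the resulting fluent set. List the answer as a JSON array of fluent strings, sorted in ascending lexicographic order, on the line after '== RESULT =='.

Compute (G \ add) ∪ pre:
  G ∩ del = {}  (empty — regression defined)
  G \ add = {at(kitchen), open(d_kitchen_lab)} \ {at(kitchen)} = {open(d_kitchen_lab)}
  ∪ pre   = {open(d_kitchen_lab)} ∪ {at(bay), open(d_kitchen_bay)}
          = {at(bay), open(d_kitchen_bay), open(d_kitchen_lab)}

== RESULT ==
["at(bay)", "open(d_kitchen_bay)", "open(d_kitchen_lab)"]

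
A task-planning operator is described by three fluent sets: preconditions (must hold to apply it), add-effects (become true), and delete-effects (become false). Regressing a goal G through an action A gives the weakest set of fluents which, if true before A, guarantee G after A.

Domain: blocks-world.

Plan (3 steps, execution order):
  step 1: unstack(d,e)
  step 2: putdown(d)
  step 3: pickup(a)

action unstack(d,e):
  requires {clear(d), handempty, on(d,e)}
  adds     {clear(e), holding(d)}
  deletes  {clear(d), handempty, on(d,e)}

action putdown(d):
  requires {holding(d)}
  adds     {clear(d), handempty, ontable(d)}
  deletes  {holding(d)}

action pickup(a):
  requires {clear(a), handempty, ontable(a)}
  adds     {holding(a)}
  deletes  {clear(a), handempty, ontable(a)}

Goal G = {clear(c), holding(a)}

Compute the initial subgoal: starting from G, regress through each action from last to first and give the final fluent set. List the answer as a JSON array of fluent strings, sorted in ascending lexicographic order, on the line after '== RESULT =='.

Regress step by step:
  through step 3 (pickup(a)): drop {holding(a)}, keep {clear(c)}, require {clear(a), handempty, ontable(a)}
    → {clear(a), clear(c), handempty, ontable(a)}
  through step 2 (putdown(d)): drop {handempty}, keep {clear(a), clear(c), ontable(a)}, require {holding(d)}
    → {clear(a), clear(c), holding(d), ontable(a)}
  through step 1 (unstack(d,e)): drop {holding(d)}, keep {clear(a), clear(c), ontable(a)}, require {clear(d), handempty, on(d,e)}
    → {clear(a), clear(c), clear(d), handempty, on(d,e), ontable(a)}

== RESULT ==
["clear(a)", "clear(c)", "clear(d)", "handempty", "on(d,e)", "ontable(a)"]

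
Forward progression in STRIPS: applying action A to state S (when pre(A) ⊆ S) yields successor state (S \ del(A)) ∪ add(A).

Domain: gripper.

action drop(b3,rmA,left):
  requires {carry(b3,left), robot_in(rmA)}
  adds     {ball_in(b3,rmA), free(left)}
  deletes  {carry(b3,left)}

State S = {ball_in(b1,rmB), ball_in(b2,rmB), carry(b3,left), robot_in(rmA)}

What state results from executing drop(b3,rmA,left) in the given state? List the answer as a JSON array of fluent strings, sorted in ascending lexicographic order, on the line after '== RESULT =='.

Compute (S \ del) ∪ add:
  pre ⊆ S: {carry(b3,left), robot_in(rmA)} ⊆ S  — applicable
  S \ del = {ball_in(b1,rmB), ball_in(b2,rmB), robot_in(rmA)}
  ∪ add   = {ball_in(b1,rmB), ball_in(b2,rmB), ball_in(b3,rmA), free(left), robot_in(rmA)}

== RESULT ==
["ball_in(b1,rmB)", "ball_in(b2,rmB)", "ball_in(b3,rmA)", "free(left)", "robot_in(rmA)"]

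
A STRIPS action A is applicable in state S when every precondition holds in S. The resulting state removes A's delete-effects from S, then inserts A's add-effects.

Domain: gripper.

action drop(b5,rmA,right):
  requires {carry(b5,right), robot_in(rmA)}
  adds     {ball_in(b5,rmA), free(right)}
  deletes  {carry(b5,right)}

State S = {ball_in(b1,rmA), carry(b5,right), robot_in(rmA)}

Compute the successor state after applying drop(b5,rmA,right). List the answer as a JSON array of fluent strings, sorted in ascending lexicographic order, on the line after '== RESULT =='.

Progress:
  pre ⊆ S: {carry(b5,right), robot_in(rmA)} ⊆ S  — applicable
  S \ del = {ball_in(b1,rmA), robot_in(rmA)}
  ∪ add   = {ball_in(b1,rmA), ball_in(b5,rmA), free(right), robot_in(rmA)}

== RESULT ==
["ball_in(b1,rmA)", "ball_in(b5,rmA)", "free(right)", "robot_in(rmA)"]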